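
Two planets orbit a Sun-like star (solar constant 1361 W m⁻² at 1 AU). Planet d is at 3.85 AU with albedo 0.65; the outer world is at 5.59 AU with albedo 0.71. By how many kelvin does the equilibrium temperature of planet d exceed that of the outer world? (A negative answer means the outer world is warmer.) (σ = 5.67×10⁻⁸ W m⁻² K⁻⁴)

T_eq = [S₀(1−A)/(4σd²)]^(1/4), so T ∝ (1−A)^(1/4) / √d.
T₁ = [1361×0.35/(4×5.67×10⁻⁸×3.85²)]^(1/4) = 109.10 K.
T₂ = [1361×0.29/(4×5.67×10⁻⁸×5.59²)]^(1/4) = 86.39 K.

ΔT ≈ 22.7 K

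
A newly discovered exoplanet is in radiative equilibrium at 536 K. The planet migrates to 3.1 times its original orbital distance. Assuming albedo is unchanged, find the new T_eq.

T_eq ∝ L^(1/4) · d^(−1/2).
T′ = 536 / 3.1^(1/2) = 304 K.

T_eq ≈ 304 K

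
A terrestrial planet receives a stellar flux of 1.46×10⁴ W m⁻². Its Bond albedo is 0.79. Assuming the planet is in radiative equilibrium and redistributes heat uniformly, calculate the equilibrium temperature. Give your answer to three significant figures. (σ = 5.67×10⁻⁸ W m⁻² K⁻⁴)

Energy balance: absorbed = emitted ⇒ πR²·S(1−A) = 4πR²·σT_eq⁴, so T_eq⁴ = S(1−A)/(4σ).
T_eq = [1.46×10⁴ × 0.21 / (4 × 5.67×10⁻⁸)]^(1/4) = (1.35×10¹⁰)^(1/4) = 341 K.

T_eq ≈ 341 K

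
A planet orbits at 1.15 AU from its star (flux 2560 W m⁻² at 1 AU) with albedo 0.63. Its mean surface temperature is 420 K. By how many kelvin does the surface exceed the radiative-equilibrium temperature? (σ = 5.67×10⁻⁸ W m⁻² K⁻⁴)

S = 2560/1.15² = 1936 W m⁻².
T_eq = [S(1−A)/(4σ)]^(1/4) = [1936×0.37/(4×5.67×10⁻⁸)]^(1/4) = 237.1 K.
ΔT = T_surf − T_eq = 420 − 237.1.

ΔT ≈ 182.9 K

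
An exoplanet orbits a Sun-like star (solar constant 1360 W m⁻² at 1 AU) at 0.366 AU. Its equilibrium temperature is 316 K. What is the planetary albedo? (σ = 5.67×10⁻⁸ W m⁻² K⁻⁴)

A ≈ 0.78

Flux at 0.366 AU: S = 1360/0.366² = 1.02×10⁴ W m⁻².
From T_eq⁴ = S(1−A)/(4σ): 1−A = 4σT_eq⁴/S.
1−A = 4 × 5.67×10⁻⁸ × (316)⁴ / 1.02×10⁴ = 0.223.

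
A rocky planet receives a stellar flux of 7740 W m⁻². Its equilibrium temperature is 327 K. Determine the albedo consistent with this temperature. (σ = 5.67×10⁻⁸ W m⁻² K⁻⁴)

From T_eq⁴ = S(1−A)/(4σ): 1−A = 4σT_eq⁴/S.
1−A = 4 × 5.67×10⁻⁸ × (327)⁴ / 7740 = 0.335.

A ≈ 0.66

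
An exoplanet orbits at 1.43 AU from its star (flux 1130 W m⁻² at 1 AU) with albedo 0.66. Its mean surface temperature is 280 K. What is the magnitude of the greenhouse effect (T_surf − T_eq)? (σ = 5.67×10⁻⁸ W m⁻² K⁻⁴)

S = 1130/1.43² = 552.6 W m⁻².
T_eq = [S(1−A)/(4σ)]^(1/4) = [552.6×0.34/(4×5.67×10⁻⁸)]^(1/4) = 169.7 K.
ΔT = T_surf − T_eq = 280 − 169.7.

ΔT ≈ 110.3 K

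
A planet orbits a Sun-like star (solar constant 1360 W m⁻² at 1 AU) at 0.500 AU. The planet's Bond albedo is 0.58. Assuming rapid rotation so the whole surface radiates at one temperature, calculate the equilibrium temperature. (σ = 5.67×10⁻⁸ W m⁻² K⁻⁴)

T_eq ≈ 317 K

Flux at 0.500 AU: S = 1360/0.500² = 5440 W m⁻².
Energy balance: absorbed = emitted ⇒ πR²·S(1−A) = 4πR²·σT_eq⁴, so T_eq⁴ = S(1−A)/(4σ).
T_eq = [5440 × 0.42 / (4 × 5.67×10⁻⁸)]^(1/4) = (1.01×10¹⁰)^(1/4) = 317 K.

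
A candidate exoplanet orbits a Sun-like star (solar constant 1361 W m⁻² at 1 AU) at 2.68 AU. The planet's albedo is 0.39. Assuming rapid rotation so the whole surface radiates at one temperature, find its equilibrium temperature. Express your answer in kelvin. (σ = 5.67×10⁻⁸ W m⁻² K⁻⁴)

Flux at 2.68 AU: S = 1361/2.68² = 189 W m⁻².
Energy balance: absorbed = emitted ⇒ πR²·S(1−A) = 4πR²·σT_eq⁴, so T_eq⁴ = S(1−A)/(4σ).
T_eq = [189 × 0.61 / (4 × 5.67×10⁻⁸)]^(1/4) = (5.10×10⁸)^(1/4) = 150 K.

T_eq ≈ 150 K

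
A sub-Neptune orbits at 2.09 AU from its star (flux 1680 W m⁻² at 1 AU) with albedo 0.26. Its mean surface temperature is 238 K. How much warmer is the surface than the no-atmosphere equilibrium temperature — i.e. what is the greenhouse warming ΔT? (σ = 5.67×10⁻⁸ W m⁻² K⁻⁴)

S = 1680/2.09² = 384.6 W m⁻².
T_eq = [S(1−A)/(4σ)]^(1/4) = [384.6×0.74/(4×5.67×10⁻⁸)]^(1/4) = 188.2 K.
ΔT = T_surf − T_eq = 238 − 188.2.

ΔT ≈ 49.8 K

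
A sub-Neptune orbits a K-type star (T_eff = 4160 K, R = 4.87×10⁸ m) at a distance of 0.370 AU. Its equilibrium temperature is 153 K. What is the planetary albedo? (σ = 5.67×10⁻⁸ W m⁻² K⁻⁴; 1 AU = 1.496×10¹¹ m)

A ≈ 0.91

d = 0.370 AU = 5.54×10¹⁰ m.
L = 4πR_⋆²σT_⋆⁴ = 4π(4.87×10⁸)² × 5.67×10⁻⁸ × (4160)⁴ = 5.06×10²⁵ W.
S = L/(4πd²) = 1310 W m⁻².
From T_eq⁴ = S(1−A)/(4σ): 1−A = 4σT_eq⁴/S.
1−A = 4 × 5.67×10⁻⁸ × (153)⁴ / 1310 = 0.095.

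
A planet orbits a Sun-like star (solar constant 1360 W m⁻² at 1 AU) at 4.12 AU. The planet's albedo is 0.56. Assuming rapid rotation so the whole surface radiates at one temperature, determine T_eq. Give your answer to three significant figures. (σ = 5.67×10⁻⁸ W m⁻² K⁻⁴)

Flux at 4.12 AU: S = 1360/4.12² = 80.1 W m⁻².
Energy balance: absorbed = emitted ⇒ πR²·S(1−A) = 4πR²·σT_eq⁴, so T_eq⁴ = S(1−A)/(4σ).
T_eq = [80.1 × 0.44 / (4 × 5.67×10⁻⁸)]^(1/4) = (1.55×10⁸)^(1/4) = 112 K.

T_eq ≈ 112 K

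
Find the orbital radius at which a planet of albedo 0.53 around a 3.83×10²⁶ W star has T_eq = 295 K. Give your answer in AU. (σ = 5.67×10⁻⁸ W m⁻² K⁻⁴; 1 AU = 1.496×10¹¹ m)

d ≈ 0.610 AU

From T_eq⁴ = L(1−A)/(16πσd²): d = √[L(1−A)/(16πσT_eq⁴)].
d = √[3.83×10²⁶ × 0.47 / (16π × 5.67×10⁻⁸ × (295)⁴)] = 9.13×10¹⁰ m = 0.610 AU.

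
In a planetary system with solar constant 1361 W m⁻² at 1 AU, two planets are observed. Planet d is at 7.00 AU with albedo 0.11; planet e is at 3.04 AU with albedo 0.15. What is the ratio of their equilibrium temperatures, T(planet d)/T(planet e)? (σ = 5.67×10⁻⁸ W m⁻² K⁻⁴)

T₁/T₂ ≈ 0.667

T_eq = [S₀(1−A)/(4σd²)]^(1/4), so T ∝ (1−A)^(1/4) / √d.
T₁ = [1361×0.89/(4×5.67×10⁻⁸×7.00²)]^(1/4) = 102.18 K.
T₂ = [1361×0.85/(4×5.67×10⁻⁸×3.04²)]^(1/4) = 153.28 K.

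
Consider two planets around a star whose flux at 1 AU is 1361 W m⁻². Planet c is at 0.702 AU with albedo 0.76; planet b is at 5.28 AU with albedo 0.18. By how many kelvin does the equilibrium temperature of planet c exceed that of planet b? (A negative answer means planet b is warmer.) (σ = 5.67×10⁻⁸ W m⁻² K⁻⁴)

ΔT ≈ 117.2 K

T_eq = [S₀(1−A)/(4σd²)]^(1/4), so T ∝ (1−A)^(1/4) / √d.
T₁ = [1361×0.24/(4×5.67×10⁻⁸×0.702²)]^(1/4) = 232.51 K.
T₂ = [1361×0.82/(4×5.67×10⁻⁸×5.28²)]^(1/4) = 115.26 K.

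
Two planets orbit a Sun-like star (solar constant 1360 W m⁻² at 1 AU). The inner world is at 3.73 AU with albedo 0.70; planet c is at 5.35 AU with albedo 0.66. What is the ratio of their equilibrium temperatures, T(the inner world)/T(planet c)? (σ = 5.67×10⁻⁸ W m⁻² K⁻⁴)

T₁/T₂ ≈ 1.161

T_eq = [S₀(1−A)/(4σd²)]^(1/4), so T ∝ (1−A)^(1/4) / √d.
T₁ = [1360×0.30/(4×5.67×10⁻⁸×3.73²)]^(1/4) = 106.64 K.
T₂ = [1360×0.34/(4×5.67×10⁻⁸×5.35²)]^(1/4) = 91.87 K.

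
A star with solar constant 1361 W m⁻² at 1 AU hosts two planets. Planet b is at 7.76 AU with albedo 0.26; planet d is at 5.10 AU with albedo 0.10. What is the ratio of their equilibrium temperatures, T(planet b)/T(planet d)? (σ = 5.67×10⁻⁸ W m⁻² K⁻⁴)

T_eq = [S₀(1−A)/(4σd²)]^(1/4), so T ∝ (1−A)^(1/4) / √d.
T₁ = [1361×0.74/(4×5.67×10⁻⁸×7.76²)]^(1/4) = 92.67 K.
T₂ = [1361×0.90/(4×5.67×10⁻⁸×5.10²)]^(1/4) = 120.04 K.

T₁/T₂ ≈ 0.772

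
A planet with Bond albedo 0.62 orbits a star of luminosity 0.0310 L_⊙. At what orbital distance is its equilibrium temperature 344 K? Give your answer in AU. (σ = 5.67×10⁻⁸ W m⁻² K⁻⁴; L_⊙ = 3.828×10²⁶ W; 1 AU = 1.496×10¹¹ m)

d ≈ 0.0711 AU

L = 0.0310 × 3.828×10²⁶ = 1.19×10²⁵ W.
From T_eq⁴ = L(1−A)/(16πσd²): d = √[L(1−A)/(16πσT_eq⁴)].
d = √[1.19×10²⁵ × 0.38 / (16π × 5.67×10⁻⁸ × (344)⁴)] = 1.06×10¹⁰ m = 0.0711 AU.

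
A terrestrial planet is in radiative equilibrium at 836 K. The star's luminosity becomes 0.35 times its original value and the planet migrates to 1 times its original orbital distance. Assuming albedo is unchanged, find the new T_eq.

T_eq ∝ L^(1/4) · d^(−1/2).
T′ = 836 × 0.35^(1/4) / 1^(1/2) = 643 K.

T_eq ≈ 643 K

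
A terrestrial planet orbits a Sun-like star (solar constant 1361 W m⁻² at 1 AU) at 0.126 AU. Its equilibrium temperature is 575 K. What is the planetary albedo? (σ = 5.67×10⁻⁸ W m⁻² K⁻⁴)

A ≈ 0.71

Flux at 0.126 AU: S = 1361/0.126² = 8.57×10⁴ W m⁻².
From T_eq⁴ = S(1−A)/(4σ): 1−A = 4σT_eq⁴/S.
1−A = 4 × 5.67×10⁻⁸ × (575)⁴ / 8.57×10⁴ = 0.289.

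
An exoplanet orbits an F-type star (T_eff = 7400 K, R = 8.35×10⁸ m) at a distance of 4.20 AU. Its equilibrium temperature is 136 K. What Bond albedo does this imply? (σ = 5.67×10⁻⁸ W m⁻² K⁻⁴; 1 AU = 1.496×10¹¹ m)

A ≈ 0.74

d = 4.20 AU = 6.28×10¹¹ m.
L = 4πR_⋆²σT_⋆⁴ = 4π(8.35×10⁸)² × 5.67×10⁻⁸ × (7400)⁴ = 1.49×10²⁷ W.
S = L/(4πd²) = 300 W m⁻².
From T_eq⁴ = S(1−A)/(4σ): 1−A = 4σT_eq⁴/S.
1−A = 4 × 5.67×10⁻⁸ × (136)⁴ / 300 = 0.258.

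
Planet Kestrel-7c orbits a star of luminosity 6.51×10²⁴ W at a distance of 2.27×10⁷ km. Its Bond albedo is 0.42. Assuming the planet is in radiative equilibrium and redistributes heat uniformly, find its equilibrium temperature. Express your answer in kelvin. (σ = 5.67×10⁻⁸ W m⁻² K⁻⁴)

T_eq ≈ 225 K

d = 2.27×10⁷ km = 2.27×10¹⁰ m.
Flux: S = L/(4πd²) = 6.51×10²⁴/(4π×(2.27×10¹⁰)²) = 1010 W m⁻².
Energy balance: absorbed = emitted ⇒ πR²·S(1−A) = 4πR²·σT_eq⁴, so T_eq⁴ = S(1−A)/(4σ).
T_eq = [1010 × 0.58 / (4 × 5.67×10⁻⁸)]^(1/4) = (2.57×10⁹)^(1/4) = 225 K.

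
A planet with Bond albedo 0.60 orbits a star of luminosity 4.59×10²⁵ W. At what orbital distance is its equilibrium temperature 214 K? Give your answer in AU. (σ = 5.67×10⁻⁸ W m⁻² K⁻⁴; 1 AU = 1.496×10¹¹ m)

From T_eq⁴ = L(1−A)/(16πσd²): d = √[L(1−A)/(16πσT_eq⁴)].
d = √[4.59×10²⁵ × 0.40 / (16π × 5.67×10⁻⁸ × (214)⁴)] = 5.54×10¹⁰ m = 0.370 AU.

d ≈ 0.370 AU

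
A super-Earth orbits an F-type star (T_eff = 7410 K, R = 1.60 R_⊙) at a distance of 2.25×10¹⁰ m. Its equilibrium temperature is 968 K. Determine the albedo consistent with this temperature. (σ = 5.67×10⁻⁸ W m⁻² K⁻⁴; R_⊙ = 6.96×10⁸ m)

R_⋆ = 1.60 × 6.96×10⁸ = 1.11×10⁹ m.
L = 4πR_⋆²σT_⋆⁴ = 4π(1.11×10⁹)² × 5.67×10⁻⁸ × (7410)⁴ = 2.66×10²⁷ W.
S = L/(4πd²) = 4.19×10⁵ W m⁻².
From T_eq⁴ = S(1−A)/(4σ): 1−A = 4σT_eq⁴/S.
1−A = 4 × 5.67×10⁻⁸ × (968)⁴ / 4.19×10⁵ = 0.476.

A ≈ 0.52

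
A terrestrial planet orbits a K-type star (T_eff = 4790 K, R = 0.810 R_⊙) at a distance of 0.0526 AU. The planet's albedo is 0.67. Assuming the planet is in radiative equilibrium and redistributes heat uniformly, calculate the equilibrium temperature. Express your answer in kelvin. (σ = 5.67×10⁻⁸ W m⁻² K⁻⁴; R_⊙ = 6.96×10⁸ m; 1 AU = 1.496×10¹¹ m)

R_⋆ = 0.810 × 6.96×10⁸ = 5.64×10⁸ m.
d = 0.0526 AU = 7.87×10⁹ m.
L = 4πR_⋆²σT_⋆⁴ = 4π(5.64×10⁸)² × 5.67×10⁻⁸ × (4790)⁴ = 1.19×10²⁶ W.
S = L/(4πd²) = 1.53×10⁵ W m⁻².
Energy balance: absorbed = emitted ⇒ πR²·S(1−A) = 4πR²·σT_eq⁴, so T_eq⁴ = S(1−A)/(4σ).
T_eq = [1.53×10⁵ × 0.33 / (4 × 5.67×10⁻⁸)]^(1/4) = (2.23×10¹¹)^(1/4) = 687 K.

T_eq ≈ 687 K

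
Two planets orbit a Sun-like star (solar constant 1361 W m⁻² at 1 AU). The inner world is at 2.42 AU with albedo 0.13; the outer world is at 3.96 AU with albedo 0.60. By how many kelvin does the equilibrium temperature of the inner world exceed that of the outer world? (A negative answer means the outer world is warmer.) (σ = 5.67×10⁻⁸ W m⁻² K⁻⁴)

T_eq = [S₀(1−A)/(4σd²)]^(1/4), so T ∝ (1−A)^(1/4) / √d.
T₁ = [1361×0.87/(4×5.67×10⁻⁸×2.42²)]^(1/4) = 172.79 K.
T₂ = [1361×0.40/(4×5.67×10⁻⁸×3.96²)]^(1/4) = 111.23 K.

ΔT ≈ 61.6 K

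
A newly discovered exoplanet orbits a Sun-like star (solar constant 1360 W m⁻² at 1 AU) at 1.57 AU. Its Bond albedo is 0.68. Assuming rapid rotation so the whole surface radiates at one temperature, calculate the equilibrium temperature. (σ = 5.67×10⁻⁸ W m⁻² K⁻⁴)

T_eq ≈ 167 K

Flux at 1.57 AU: S = 1360/1.57² = 552 W m⁻².
Energy balance: absorbed = emitted ⇒ πR²·S(1−A) = 4πR²·σT_eq⁴, so T_eq⁴ = S(1−A)/(4σ).
T_eq = [552 × 0.32 / (4 × 5.67×10⁻⁸)]^(1/4) = (7.78×10⁸)^(1/4) = 167 K.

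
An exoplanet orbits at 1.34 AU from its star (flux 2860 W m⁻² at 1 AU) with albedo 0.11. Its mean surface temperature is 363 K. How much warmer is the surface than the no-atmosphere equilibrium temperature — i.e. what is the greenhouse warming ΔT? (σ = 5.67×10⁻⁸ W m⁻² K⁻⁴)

ΔT ≈ 81.8 K

S = 2860/1.34² = 1593 W m⁻².
T_eq = [S(1−A)/(4σ)]^(1/4) = [1593×0.89/(4×5.67×10⁻⁸)]^(1/4) = 281.2 K.
ΔT = T_surf − T_eq = 363 − 281.2.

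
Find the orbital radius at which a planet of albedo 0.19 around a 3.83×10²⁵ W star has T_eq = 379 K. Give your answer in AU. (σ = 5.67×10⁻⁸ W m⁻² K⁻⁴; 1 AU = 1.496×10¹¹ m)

d ≈ 0.154 AU

From T_eq⁴ = L(1−A)/(16πσd²): d = √[L(1−A)/(16πσT_eq⁴)].
d = √[3.83×10²⁵ × 0.81 / (16π × 5.67×10⁻⁸ × (379)⁴)] = 2.30×10¹⁰ m = 0.154 AU.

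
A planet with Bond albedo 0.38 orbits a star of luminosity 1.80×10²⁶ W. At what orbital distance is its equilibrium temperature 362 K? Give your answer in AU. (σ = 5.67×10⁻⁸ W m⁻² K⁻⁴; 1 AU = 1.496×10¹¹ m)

From T_eq⁴ = L(1−A)/(16πσd²): d = √[L(1−A)/(16πσT_eq⁴)].
d = √[1.80×10²⁶ × 0.62 / (16π × 5.67×10⁻⁸ × (362)⁴)] = 4.78×10¹⁰ m = 0.319 AU.

d ≈ 0.319 AU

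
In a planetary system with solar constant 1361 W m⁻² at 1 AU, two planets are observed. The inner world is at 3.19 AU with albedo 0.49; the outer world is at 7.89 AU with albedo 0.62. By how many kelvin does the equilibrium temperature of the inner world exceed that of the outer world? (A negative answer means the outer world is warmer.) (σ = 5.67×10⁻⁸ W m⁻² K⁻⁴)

ΔT ≈ 53.9 K

T_eq = [S₀(1−A)/(4σd²)]^(1/4), so T ∝ (1−A)^(1/4) / √d.
T₁ = [1361×0.51/(4×5.67×10⁻⁸×3.19²)]^(1/4) = 131.69 K.
T₂ = [1361×0.38/(4×5.67×10⁻⁸×7.89²)]^(1/4) = 77.80 K.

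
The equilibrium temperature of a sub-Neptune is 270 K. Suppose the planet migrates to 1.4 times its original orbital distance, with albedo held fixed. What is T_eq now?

T_eq ∝ L^(1/4) · d^(−1/2).
T′ = 270 / 1.4^(1/2) = 228 K.

T_eq ≈ 228 K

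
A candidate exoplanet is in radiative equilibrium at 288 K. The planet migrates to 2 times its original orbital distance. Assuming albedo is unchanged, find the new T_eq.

T_eq ∝ L^(1/4) · d^(−1/2).
T′ = 288 / 2^(1/2) = 204 K.

T_eq ≈ 204 K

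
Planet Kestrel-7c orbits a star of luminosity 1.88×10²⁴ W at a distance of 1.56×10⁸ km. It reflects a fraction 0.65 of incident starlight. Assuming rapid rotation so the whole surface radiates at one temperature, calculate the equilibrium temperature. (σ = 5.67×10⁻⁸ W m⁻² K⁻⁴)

d = 1.56×10⁸ km = 1.56×10¹¹ m.
Flux: S = L/(4πd²) = 1.88×10²⁴/(4π×(1.56×10¹¹)²) = 6.15 W m⁻².
Energy balance: absorbed = emitted ⇒ πR²·S(1−A) = 4πR²·σT_eq⁴, so T_eq⁴ = S(1−A)/(4σ).
T_eq = [6.15 × 0.35 / (4 × 5.67×10⁻⁸)]^(1/4) = (9.49×10⁶)^(1/4) = 55.5 K.

T_eq ≈ 55.5 K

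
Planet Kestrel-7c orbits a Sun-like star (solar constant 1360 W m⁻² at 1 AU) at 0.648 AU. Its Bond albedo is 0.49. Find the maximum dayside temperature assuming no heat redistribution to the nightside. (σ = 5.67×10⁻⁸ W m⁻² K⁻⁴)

T_ss ≈ 413 K

Flux at 0.648 AU: S = 1360/0.648² = 3240 W m⁻².
With no redistribution each surface element balances locally: S(1−A) = σT⁴.
T = [3240 × 0.51 / 5.67×10⁻⁸]^(1/4) = (2.91×10¹⁰)^(1/4) = 413 K.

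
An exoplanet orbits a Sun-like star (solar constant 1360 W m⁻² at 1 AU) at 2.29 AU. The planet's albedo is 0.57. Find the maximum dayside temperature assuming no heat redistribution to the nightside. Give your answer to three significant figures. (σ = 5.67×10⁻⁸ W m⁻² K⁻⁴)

Flux at 2.29 AU: S = 1360/2.29² = 259 W m⁻².
With no redistribution each surface element balances locally: S(1−A) = σT⁴.
T = [259 × 0.43 / 5.67×10⁻⁸]^(1/4) = (1.97×10⁹)^(1/4) = 211 K.

T_ss ≈ 211 K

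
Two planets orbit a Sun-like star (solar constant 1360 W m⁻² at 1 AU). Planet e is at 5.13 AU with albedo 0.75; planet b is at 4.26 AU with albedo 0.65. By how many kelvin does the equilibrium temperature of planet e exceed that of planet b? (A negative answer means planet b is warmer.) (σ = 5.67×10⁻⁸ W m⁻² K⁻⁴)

ΔT ≈ -16.8 K

T_eq = [S₀(1−A)/(4σd²)]^(1/4), so T ∝ (1−A)^(1/4) / √d.
T₁ = [1360×0.25/(4×5.67×10⁻⁸×5.13²)]^(1/4) = 86.88 K.
T₂ = [1360×0.35/(4×5.67×10⁻⁸×4.26²)]^(1/4) = 103.70 K.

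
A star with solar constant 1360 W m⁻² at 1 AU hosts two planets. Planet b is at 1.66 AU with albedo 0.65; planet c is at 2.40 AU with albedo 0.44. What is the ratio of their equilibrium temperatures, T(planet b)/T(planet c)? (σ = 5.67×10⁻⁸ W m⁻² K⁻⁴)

T₁/T₂ ≈ 1.069

T_eq = [S₀(1−A)/(4σd²)]^(1/4), so T ∝ (1−A)^(1/4) / √d.
T₁ = [1360×0.35/(4×5.67×10⁻⁸×1.66²)]^(1/4) = 166.13 K.
T₂ = [1360×0.56/(4×5.67×10⁻⁸×2.40²)]^(1/4) = 155.39 K.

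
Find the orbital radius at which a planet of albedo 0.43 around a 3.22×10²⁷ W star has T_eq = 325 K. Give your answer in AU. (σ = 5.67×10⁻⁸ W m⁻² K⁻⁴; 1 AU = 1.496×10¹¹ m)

From T_eq⁴ = L(1−A)/(16πσd²): d = √[L(1−A)/(16πσT_eq⁴)].
d = √[3.22×10²⁷ × 0.57 / (16π × 5.67×10⁻⁸ × (325)⁴)] = 2.40×10¹¹ m = 1.61 AU.

d ≈ 1.61 AU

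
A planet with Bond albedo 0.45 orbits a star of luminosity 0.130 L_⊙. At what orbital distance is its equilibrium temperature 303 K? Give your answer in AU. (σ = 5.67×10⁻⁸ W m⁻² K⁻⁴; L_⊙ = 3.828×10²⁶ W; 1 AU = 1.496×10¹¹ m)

d ≈ 0.226 AU

L = 0.130 × 3.828×10²⁶ = 4.98×10²⁵ W.
From T_eq⁴ = L(1−A)/(16πσd²): d = √[L(1−A)/(16πσT_eq⁴)].
d = √[4.98×10²⁵ × 0.55 / (16π × 5.67×10⁻⁸ × (303)⁴)] = 3.38×10¹⁰ m = 0.226 AU.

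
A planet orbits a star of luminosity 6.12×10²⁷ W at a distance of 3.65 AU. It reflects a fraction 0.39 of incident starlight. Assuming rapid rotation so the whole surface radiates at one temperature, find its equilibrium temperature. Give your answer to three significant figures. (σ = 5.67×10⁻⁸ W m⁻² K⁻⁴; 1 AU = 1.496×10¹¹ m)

d = 3.65 AU = 5.46×10¹¹ m.
Flux: S = L/(4πd²) = 6.12×10²⁷/(4π×(5.46×10¹¹)²) = 1630 W m⁻².
Energy balance: absorbed = emitted ⇒ πR²·S(1−A) = 4πR²·σT_eq⁴, so T_eq⁴ = S(1−A)/(4σ).
T_eq = [1630 × 0.61 / (4 × 5.67×10⁻⁸)]^(1/4) = (4.39×10⁹)^(1/4) = 257 K.

T_eq ≈ 257 K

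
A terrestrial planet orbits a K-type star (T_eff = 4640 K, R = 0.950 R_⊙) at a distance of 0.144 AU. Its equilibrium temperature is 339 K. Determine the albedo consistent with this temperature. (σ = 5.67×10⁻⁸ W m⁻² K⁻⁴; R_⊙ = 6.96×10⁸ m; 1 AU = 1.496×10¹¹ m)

R_⋆ = 0.950 × 6.96×10⁸ = 6.61×10⁸ m.
d = 0.144 AU = 2.15×10¹⁰ m.
L = 4πR_⋆²σT_⋆⁴ = 4π(6.61×10⁸)² × 5.67×10⁻⁸ × (4640)⁴ = 1.44×10²⁶ W.
S = L/(4πd²) = 2.48×10⁴ W m⁻².
From T_eq⁴ = S(1−A)/(4σ): 1−A = 4σT_eq⁴/S.
1−A = 4 × 5.67×10⁻⁸ × (339)⁴ / 2.48×10⁴ = 0.121.

A ≈ 0.88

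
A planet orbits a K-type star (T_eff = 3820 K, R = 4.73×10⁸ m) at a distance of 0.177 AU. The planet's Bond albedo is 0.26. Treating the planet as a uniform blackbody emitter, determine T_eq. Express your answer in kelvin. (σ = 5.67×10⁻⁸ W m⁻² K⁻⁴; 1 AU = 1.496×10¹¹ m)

T_eq ≈ 335 K

d = 0.177 AU = 2.65×10¹⁰ m.
L = 4πR_⋆²σT_⋆⁴ = 4π(4.73×10⁸)² × 5.67×10⁻⁸ × (3820)⁴ = 3.39×10²⁵ W.
S = L/(4πd²) = 3850 W m⁻².
Energy balance: absorbed = emitted ⇒ πR²·S(1−A) = 4πR²·σT_eq⁴, so T_eq⁴ = S(1−A)/(4σ).
T_eq = [3850 × 0.74 / (4 × 5.67×10⁻⁸)]^(1/4) = (1.26×10¹⁰)^(1/4) = 335 K.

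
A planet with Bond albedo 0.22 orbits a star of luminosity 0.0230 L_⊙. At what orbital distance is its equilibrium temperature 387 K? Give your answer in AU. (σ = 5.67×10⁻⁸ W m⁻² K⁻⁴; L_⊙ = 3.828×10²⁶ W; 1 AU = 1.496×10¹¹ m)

d ≈ 0.0693 AU

L = 0.0230 × 3.828×10²⁶ = 8.80×10²⁴ W.
From T_eq⁴ = L(1−A)/(16πσd²): d = √[L(1−A)/(16πσT_eq⁴)].
d = √[8.80×10²⁴ × 0.78 / (16π × 5.67×10⁻⁸ × (387)⁴)] = 1.04×10¹⁰ m = 0.0693 AU.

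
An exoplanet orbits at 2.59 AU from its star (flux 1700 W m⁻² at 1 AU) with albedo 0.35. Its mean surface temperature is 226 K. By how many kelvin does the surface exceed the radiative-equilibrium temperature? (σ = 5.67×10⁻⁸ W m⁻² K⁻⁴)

ΔT ≈ 61.8 K

S = 1700/2.59² = 253.4 W m⁻².
T_eq = [S(1−A)/(4σ)]^(1/4) = [253.4×0.65/(4×5.67×10⁻⁸)]^(1/4) = 164.2 K.
ΔT = T_surf − T_eq = 226 − 164.2.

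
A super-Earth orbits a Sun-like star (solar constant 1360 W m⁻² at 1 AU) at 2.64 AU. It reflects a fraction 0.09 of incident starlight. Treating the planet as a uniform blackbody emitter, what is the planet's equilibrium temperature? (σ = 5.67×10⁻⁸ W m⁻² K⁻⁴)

T_eq ≈ 167 K

Flux at 2.64 AU: S = 1360/2.64² = 195 W m⁻².
Energy balance: absorbed = emitted ⇒ πR²·S(1−A) = 4πR²·σT_eq⁴, so T_eq⁴ = S(1−A)/(4σ).
T_eq = [195 × 0.91 / (4 × 5.67×10⁻⁸)]^(1/4) = (7.83×10⁸)^(1/4) = 167 K.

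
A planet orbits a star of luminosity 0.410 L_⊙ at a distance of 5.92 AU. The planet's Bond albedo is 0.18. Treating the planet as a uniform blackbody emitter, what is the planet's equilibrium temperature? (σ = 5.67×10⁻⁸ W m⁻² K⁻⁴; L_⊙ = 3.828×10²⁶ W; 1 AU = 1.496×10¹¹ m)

d = 5.92 AU = 8.86×10¹¹ m.
L = 0.410 × 3.828×10²⁶ = 1.57×10²⁶ W.
Flux: S = L/(4πd²) = 1.57×10²⁶/(4π×(8.86×10¹¹)²) = 15.9 W m⁻².
Energy balance: absorbed = emitted ⇒ πR²·S(1−A) = 4πR²·σT_eq⁴, so T_eq⁴ = S(1−A)/(4σ).
T_eq = [15.9 × 0.82 / (4 × 5.67×10⁻⁸)]^(1/4) = (5.76×10⁷)^(1/4) = 87.1 K.

T_eq ≈ 87.1 K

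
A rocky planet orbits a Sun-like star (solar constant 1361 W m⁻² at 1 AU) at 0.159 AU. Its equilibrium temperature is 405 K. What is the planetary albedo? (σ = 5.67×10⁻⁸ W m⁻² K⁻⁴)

A ≈ 0.89

Flux at 0.159 AU: S = 1361/0.159² = 5.38×10⁴ W m⁻².
From T_eq⁴ = S(1−A)/(4σ): 1−A = 4σT_eq⁴/S.
1−A = 4 × 5.67×10⁻⁸ × (405)⁴ / 5.38×10⁴ = 0.113.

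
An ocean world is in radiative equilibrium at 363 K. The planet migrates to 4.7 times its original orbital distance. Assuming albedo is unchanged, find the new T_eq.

T_eq ∝ L^(1/4) · d^(−1/2).
T′ = 363 / 4.7^(1/2) = 167 K.

T_eq ≈ 167 K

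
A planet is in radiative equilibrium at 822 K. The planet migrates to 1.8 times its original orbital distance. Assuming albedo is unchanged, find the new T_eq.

T_eq ∝ L^(1/4) · d^(−1/2).
T′ = 822 / 1.8^(1/2) = 613 K.

T_eq ≈ 613 K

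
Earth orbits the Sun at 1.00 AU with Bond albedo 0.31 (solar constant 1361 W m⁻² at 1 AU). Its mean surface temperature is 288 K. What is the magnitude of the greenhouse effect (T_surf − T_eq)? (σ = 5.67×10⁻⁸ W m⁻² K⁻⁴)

S = 1361/1.00² = 1361 W m⁻².
T_eq = [S(1−A)/(4σ)]^(1/4) = [1361×0.69/(4×5.67×10⁻⁸)]^(1/4) = 253.7 K.
ΔT = T_surf − T_eq = 288 − 253.7.

ΔT ≈ 34.3 K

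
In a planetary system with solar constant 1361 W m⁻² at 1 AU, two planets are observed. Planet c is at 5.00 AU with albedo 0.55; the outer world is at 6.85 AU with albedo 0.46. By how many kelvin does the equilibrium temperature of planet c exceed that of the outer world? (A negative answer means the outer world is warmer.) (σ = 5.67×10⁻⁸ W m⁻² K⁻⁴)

ΔT ≈ 10.8 K

T_eq = [S₀(1−A)/(4σd²)]^(1/4), so T ∝ (1−A)^(1/4) / √d.
T₁ = [1361×0.45/(4×5.67×10⁻⁸×5.00²)]^(1/4) = 101.95 K.
T₂ = [1361×0.54/(4×5.67×10⁻⁸×6.85²)]^(1/4) = 91.16 K.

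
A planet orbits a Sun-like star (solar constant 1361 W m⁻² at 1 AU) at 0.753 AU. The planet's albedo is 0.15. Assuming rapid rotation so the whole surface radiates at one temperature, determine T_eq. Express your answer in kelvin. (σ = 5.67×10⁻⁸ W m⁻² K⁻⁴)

Flux at 0.753 AU: S = 1361/0.753² = 2400 W m⁻².
Energy balance: absorbed = emitted ⇒ πR²·S(1−A) = 4πR²·σT_eq⁴, so T_eq⁴ = S(1−A)/(4σ).
T_eq = [2400 × 0.85 / (4 × 5.67×10⁻⁸)]^(1/4) = (9.00×10⁹)^(1/4) = 308 K.

T_eq ≈ 308 K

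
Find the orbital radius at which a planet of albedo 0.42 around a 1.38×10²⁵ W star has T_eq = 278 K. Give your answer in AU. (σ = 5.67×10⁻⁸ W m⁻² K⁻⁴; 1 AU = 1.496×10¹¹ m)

From T_eq⁴ = L(1−A)/(16πσd²): d = √[L(1−A)/(16πσT_eq⁴)].
d = √[1.38×10²⁵ × 0.58 / (16π × 5.67×10⁻⁸ × (278)⁴)] = 2.17×10¹⁰ m = 0.145 AU.

d ≈ 0.145 AU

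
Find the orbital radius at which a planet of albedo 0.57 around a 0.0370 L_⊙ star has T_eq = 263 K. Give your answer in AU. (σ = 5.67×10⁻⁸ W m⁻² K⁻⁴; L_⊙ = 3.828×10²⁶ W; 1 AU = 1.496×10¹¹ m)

d ≈ 0.141 AU

L = 0.0370 × 3.828×10²⁶ = 1.42×10²⁵ W.
From T_eq⁴ = L(1−A)/(16πσd²): d = √[L(1−A)/(16πσT_eq⁴)].
d = √[1.42×10²⁵ × 0.43 / (16π × 5.67×10⁻⁸ × (263)⁴)] = 2.11×10¹⁰ m = 0.141 AU.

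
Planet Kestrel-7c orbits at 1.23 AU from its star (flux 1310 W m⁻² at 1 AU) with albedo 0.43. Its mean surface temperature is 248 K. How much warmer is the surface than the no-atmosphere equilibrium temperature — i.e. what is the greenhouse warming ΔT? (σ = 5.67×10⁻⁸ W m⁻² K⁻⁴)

ΔT ≈ 32.0 K

S = 1310/1.23² = 865.9 W m⁻².
T_eq = [S(1−A)/(4σ)]^(1/4) = [865.9×0.57/(4×5.67×10⁻⁸)]^(1/4) = 216.0 K.
ΔT = T_surf − T_eq = 248 − 216.0.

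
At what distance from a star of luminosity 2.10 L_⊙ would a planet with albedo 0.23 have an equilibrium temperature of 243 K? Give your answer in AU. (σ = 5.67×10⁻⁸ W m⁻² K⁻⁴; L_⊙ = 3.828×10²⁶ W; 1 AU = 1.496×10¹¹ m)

L = 2.10 × 3.828×10²⁶ = 8.04×10²⁶ W.
From T_eq⁴ = L(1−A)/(16πσd²): d = √[L(1−A)/(16πσT_eq⁴)].
d = √[8.04×10²⁶ × 0.77 / (16π × 5.67×10⁻⁸ × (243)⁴)] = 2.50×10¹¹ m = 1.67 AU.

d ≈ 1.67 AU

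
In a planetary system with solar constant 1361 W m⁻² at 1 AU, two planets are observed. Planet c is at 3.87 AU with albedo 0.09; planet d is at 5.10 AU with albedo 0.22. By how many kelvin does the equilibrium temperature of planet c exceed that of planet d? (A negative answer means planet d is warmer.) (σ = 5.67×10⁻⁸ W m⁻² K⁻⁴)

T_eq = [S₀(1−A)/(4σd²)]^(1/4), so T ∝ (1−A)^(1/4) / √d.
T₁ = [1361×0.91/(4×5.67×10⁻⁸×3.87²)]^(1/4) = 138.18 K.
T₂ = [1361×0.78/(4×5.67×10⁻⁸×5.10²)]^(1/4) = 115.82 K.

ΔT ≈ 22.4 K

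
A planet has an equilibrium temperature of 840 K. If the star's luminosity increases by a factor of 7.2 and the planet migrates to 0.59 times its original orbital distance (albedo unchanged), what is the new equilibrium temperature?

T_eq ∝ L^(1/4) · d^(−1/2).
T′ = 840 × 7.2^(1/4) / 0.59^(1/2) = 1790 K.

T_eq ≈ 1790 K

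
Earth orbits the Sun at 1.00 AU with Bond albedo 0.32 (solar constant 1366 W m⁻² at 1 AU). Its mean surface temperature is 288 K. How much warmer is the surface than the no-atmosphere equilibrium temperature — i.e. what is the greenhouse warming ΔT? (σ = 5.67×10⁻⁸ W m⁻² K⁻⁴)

S = 1366/1.00² = 1366 W m⁻².
T_eq = [S(1−A)/(4σ)]^(1/4) = [1366×0.68/(4×5.67×10⁻⁸)]^(1/4) = 253.0 K.
ΔT = T_surf − T_eq = 288 − 253.0.

ΔT ≈ 35.0 K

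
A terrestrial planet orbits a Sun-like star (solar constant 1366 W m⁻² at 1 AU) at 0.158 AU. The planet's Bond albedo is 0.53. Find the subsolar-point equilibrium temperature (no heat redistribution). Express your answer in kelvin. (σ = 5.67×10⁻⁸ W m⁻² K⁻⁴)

T_ss ≈ 821 K

Flux at 0.158 AU: S = 1366/0.158² = 5.47×10⁴ W m⁻².
At the subsolar point the surface absorbs S(1−A) and emits σT⁴ per unit area — no factor of 4, since only the local patch is in balance.
T = [5.47×10⁴ × 0.47 / 5.67×10⁻⁸]^(1/4) = (4.54×10¹¹)^(1/4) = 821 K.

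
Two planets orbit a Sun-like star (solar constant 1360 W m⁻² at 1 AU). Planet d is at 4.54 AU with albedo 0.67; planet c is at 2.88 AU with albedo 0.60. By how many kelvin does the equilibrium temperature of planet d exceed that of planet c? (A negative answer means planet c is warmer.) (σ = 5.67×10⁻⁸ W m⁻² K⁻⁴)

ΔT ≈ -31.4 K

T_eq = [S₀(1−A)/(4σd²)]^(1/4), so T ∝ (1−A)^(1/4) / √d.
T₁ = [1360×0.33/(4×5.67×10⁻⁸×4.54²)]^(1/4) = 98.99 K.
T₂ = [1360×0.40/(4×5.67×10⁻⁸×2.88²)]^(1/4) = 130.40 K.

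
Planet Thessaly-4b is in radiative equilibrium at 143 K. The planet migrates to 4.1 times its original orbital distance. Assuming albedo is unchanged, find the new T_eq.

T_eq ≈ 70.6 K

T_eq ∝ L^(1/4) · d^(−1/2).
T′ = 143 / 4.1^(1/2) = 70.6 K.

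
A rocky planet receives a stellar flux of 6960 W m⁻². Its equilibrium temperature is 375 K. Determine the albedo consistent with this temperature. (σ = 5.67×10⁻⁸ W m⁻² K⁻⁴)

A ≈ 0.36

From T_eq⁴ = S(1−A)/(4σ): 1−A = 4σT_eq⁴/S.
1−A = 4 × 5.67×10⁻⁸ × (375)⁴ / 6960 = 0.644.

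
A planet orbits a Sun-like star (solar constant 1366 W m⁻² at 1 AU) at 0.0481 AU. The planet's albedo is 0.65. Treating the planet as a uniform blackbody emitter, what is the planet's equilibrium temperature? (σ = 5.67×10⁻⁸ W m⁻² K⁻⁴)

Flux at 0.0481 AU: S = 1366/0.0481² = 5.90×10⁵ W m⁻².
Energy balance: absorbed = emitted ⇒ πR²·S(1−A) = 4πR²·σT_eq⁴, so T_eq⁴ = S(1−A)/(4σ).
T_eq = [5.90×10⁵ × 0.35 / (4 × 5.67×10⁻⁸)]^(1/4) = (9.11×10¹¹)^(1/4) = 977 K.

T_eq ≈ 977 K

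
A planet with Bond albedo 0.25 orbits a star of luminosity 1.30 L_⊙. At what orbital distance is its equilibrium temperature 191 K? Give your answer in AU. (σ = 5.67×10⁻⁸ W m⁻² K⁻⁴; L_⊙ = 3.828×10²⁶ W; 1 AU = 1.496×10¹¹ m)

L = 1.30 × 3.828×10²⁶ = 4.98×10²⁶ W.
From T_eq⁴ = L(1−A)/(16πσd²): d = √[L(1−A)/(16πσT_eq⁴)].
d = √[4.98×10²⁶ × 0.75 / (16π × 5.67×10⁻⁸ × (191)⁴)] = 3.14×10¹¹ m = 2.10 AU.

d ≈ 2.10 AU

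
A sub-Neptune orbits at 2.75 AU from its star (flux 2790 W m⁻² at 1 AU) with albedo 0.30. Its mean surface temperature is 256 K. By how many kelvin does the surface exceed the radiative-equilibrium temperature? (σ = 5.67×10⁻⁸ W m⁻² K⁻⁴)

ΔT ≈ 72.3 K

S = 2790/2.75² = 368.9 W m⁻².
T_eq = [S(1−A)/(4σ)]^(1/4) = [368.9×0.70/(4×5.67×10⁻⁸)]^(1/4) = 183.7 K.
ΔT = T_surf − T_eq = 256 − 183.7.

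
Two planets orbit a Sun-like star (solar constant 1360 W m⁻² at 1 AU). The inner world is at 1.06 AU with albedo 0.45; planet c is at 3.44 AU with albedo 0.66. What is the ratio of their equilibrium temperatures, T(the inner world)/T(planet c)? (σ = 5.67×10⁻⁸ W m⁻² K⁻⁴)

T_eq = [S₀(1−A)/(4σd²)]^(1/4), so T ∝ (1−A)^(1/4) / √d.
T₁ = [1360×0.55/(4×5.67×10⁻⁸×1.06²)]^(1/4) = 232.76 K.
T₂ = [1360×0.34/(4×5.67×10⁻⁸×3.44²)]^(1/4) = 114.57 K.

T₁/T₂ ≈ 2.032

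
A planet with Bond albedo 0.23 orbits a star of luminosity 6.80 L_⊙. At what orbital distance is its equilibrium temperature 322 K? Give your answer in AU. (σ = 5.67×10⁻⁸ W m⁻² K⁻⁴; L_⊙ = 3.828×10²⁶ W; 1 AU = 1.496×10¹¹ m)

d ≈ 1.71 AU

L = 6.80 × 3.828×10²⁶ = 2.60×10²⁷ W.
From T_eq⁴ = L(1−A)/(16πσd²): d = √[L(1−A)/(16πσT_eq⁴)].
d = √[2.60×10²⁷ × 0.77 / (16π × 5.67×10⁻⁸ × (322)⁴)] = 2.56×10¹¹ m = 1.71 AU.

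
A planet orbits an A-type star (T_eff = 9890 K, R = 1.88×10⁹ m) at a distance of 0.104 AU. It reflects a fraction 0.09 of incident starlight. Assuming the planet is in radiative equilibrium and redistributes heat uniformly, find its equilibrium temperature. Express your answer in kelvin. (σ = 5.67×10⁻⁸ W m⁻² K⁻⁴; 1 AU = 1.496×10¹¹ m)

T_eq ≈ 2370 K

d = 0.104 AU = 1.56×10¹⁰ m.
L = 4πR_⋆²σT_⋆⁴ = 4π(1.88×10⁹)² × 5.67×10⁻⁸ × (9890)⁴ = 2.41×10²⁸ W.
S = L/(4πd²) = 7.92×10⁶ W m⁻².
Energy balance: absorbed = emitted ⇒ πR²·S(1−A) = 4πR²·σT_eq⁴, so T_eq⁴ = S(1−A)/(4σ).
T_eq = [7.92×10⁶ × 0.91 / (4 × 5.67×10⁻⁸)]^(1/4) = (3.18×10¹³)^(1/4) = 2370 K.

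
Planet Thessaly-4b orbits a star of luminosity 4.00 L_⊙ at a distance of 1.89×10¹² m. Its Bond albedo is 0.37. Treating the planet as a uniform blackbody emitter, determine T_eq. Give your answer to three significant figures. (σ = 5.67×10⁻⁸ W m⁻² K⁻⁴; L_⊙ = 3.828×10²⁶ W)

L = 4.00 × 3.828×10²⁶ = 1.53×10²⁷ W.
Flux: S = L/(4πd²) = 1.53×10²⁷/(4π×(1.89×10¹²)²) = 34.1 W m⁻².
Energy balance: absorbed = emitted ⇒ πR²·S(1−A) = 4πR²·σT_eq⁴, so T_eq⁴ = S(1−A)/(4σ).
T_eq = [34.1 × 0.63 / (4 × 5.67×10⁻⁸)]^(1/4) = (9.48×10⁷)^(1/4) = 98.7 K.

T_eq ≈ 98.7 K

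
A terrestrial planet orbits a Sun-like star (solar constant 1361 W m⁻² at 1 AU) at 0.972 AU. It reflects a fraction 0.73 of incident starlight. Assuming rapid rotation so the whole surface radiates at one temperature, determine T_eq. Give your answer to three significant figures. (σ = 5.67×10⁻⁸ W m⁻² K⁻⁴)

T_eq ≈ 203 K

Flux at 0.972 AU: S = 1361/0.972² = 1440 W m⁻².
Energy balance: absorbed = emitted ⇒ πR²·S(1−A) = 4πR²·σT_eq⁴, so T_eq⁴ = S(1−A)/(4σ).
T_eq = [1440 × 0.27 / (4 × 5.67×10⁻⁸)]^(1/4) = (1.71×10⁹)^(1/4) = 203 K.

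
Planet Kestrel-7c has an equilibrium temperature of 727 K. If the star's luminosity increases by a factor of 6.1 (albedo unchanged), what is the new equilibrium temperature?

T_eq ≈ 1140 K

T_eq ∝ L^(1/4) · d^(−1/2).
T′ = 727 × 6.1^(1/4) = 1140 K.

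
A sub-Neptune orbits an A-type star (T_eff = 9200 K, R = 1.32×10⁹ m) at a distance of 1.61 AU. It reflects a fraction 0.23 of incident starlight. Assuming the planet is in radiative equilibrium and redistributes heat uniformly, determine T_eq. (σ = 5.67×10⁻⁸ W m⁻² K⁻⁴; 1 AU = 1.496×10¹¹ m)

T_eq ≈ 451 K

d = 1.61 AU = 2.41×10¹¹ m.
L = 4πR_⋆²σT_⋆⁴ = 4π(1.32×10⁹)² × 5.67×10⁻⁸ × (9200)⁴ = 8.89×10²⁷ W.
S = L/(4πd²) = 1.22×10⁴ W m⁻².
Energy balance: absorbed = emitted ⇒ πR²·S(1−A) = 4πR²·σT_eq⁴, so T_eq⁴ = S(1−A)/(4σ).
T_eq = [1.22×10⁴ × 0.77 / (4 × 5.67×10⁻⁸)]^(1/4) = (4.14×10¹⁰)^(1/4) = 451 K.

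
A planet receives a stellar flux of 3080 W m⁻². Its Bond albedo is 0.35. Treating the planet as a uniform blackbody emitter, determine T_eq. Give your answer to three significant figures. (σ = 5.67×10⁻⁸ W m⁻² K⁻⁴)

T_eq ≈ 307 K

Energy balance: absorbed = emitted ⇒ πR²·S(1−A) = 4πR²·σT_eq⁴, so T_eq⁴ = S(1−A)/(4σ).
T_eq = [3080 × 0.65 / (4 × 5.67×10⁻⁸)]^(1/4) = (8.83×10⁹)^(1/4) = 307 K.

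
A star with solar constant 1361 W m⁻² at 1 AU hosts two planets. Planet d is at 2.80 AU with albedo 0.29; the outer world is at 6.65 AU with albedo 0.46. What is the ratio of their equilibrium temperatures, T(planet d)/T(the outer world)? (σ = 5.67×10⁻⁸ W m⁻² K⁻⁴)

T_eq = [S₀(1−A)/(4σd²)]^(1/4), so T ∝ (1−A)^(1/4) / √d.
T₁ = [1361×0.71/(4×5.67×10⁻⁸×2.80²)]^(1/4) = 152.68 K.
T₂ = [1361×0.54/(4×5.67×10⁻⁸×6.65²)]^(1/4) = 92.52 K.

T₁/T₂ ≈ 1.650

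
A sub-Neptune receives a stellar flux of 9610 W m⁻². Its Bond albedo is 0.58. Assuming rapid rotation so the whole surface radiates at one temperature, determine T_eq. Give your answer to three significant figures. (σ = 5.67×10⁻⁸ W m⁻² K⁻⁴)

Energy balance: absorbed = emitted ⇒ πR²·S(1−A) = 4πR²·σT_eq⁴, so T_eq⁴ = S(1−A)/(4σ).
T_eq = [9610 × 0.42 / (4 × 5.67×10⁻⁸)]^(1/4) = (1.78×10¹⁰)^(1/4) = 365 K.

T_eq ≈ 365 K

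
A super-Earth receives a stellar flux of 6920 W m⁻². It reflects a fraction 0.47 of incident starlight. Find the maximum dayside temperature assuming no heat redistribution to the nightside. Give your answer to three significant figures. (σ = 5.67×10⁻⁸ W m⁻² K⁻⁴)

With no redistribution each surface element balances locally: S(1−A) = σT⁴.
T = [6920 × 0.53 / 5.67×10⁻⁸]^(1/4) = (6.47×10¹⁰)^(1/4) = 504 K.

T_ss ≈ 504 K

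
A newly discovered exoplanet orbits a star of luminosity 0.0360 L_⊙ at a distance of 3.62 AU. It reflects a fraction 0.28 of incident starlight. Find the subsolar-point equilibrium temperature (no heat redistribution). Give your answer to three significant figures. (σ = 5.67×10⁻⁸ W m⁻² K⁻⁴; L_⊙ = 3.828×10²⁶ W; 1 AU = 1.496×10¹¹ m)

T_ss ≈ 83.0 K

d = 3.62 AU = 5.42×10¹¹ m.
L = 0.0360 × 3.828×10²⁶ = 1.38×10²⁵ W.
Flux: S = L/(4πd²) = 1.38×10²⁵/(4π×(5.42×10¹¹)²) = 3.74 W m⁻².
At the subsolar point the surface absorbs S(1−A) and emits σT⁴ per unit area — no factor of 4, since only the local patch is in balance.
T = [3.74 × 0.72 / 5.67×10⁻⁸]^(1/4) = (4.75×10⁷)^(1/4) = 83.0 K.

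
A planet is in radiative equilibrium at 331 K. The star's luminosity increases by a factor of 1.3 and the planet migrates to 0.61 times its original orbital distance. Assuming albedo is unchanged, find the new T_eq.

T_eq ≈ 453 K

T_eq ∝ L^(1/4) · d^(−1/2).
T′ = 331 × 1.3^(1/4) / 0.61^(1/2) = 453 K.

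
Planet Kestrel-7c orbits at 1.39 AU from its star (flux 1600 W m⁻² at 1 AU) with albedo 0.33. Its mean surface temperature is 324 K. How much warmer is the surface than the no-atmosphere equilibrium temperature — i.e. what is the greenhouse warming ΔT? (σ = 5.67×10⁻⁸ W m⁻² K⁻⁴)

ΔT ≈ 101.6 K

S = 1600/1.39² = 828.1 W m⁻².
T_eq = [S(1−A)/(4σ)]^(1/4) = [828.1×0.67/(4×5.67×10⁻⁸)]^(1/4) = 222.4 K.
ΔT = T_surf − T_eq = 324 − 222.4.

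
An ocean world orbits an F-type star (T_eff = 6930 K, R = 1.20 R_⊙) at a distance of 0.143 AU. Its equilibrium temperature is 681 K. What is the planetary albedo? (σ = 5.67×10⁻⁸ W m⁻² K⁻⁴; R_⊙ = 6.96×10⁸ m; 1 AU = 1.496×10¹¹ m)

R_⋆ = 1.20 × 6.96×10⁸ = 8.35×10⁸ m.
d = 0.143 AU = 2.14×10¹⁰ m.
L = 4πR_⋆²σT_⋆⁴ = 4π(8.35×10⁸)² × 5.67×10⁻⁸ × (6930)⁴ = 1.15×10²⁷ W.
S = L/(4πd²) = 1.99×10⁵ W m⁻².
From T_eq⁴ = S(1−A)/(4σ): 1−A = 4σT_eq⁴/S.
1−A = 4 × 5.67×10⁻⁸ × (681)⁴ / 1.99×10⁵ = 0.245.

A ≈ 0.76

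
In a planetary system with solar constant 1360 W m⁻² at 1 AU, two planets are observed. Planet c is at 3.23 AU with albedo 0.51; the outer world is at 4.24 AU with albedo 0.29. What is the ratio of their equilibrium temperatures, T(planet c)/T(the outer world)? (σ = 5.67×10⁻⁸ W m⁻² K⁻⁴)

T_eq = [S₀(1−A)/(4σd²)]^(1/4), so T ∝ (1−A)^(1/4) / √d.
T₁ = [1360×0.49/(4×5.67×10⁻⁸×3.23²)]^(1/4) = 129.55 K.
T₂ = [1360×0.71/(4×5.67×10⁻⁸×4.24²)]^(1/4) = 124.05 K.

T₁/T₂ ≈ 1.044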